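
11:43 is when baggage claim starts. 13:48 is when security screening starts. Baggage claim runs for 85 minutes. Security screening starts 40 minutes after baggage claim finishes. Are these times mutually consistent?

Baggage claim ends at 11:43 + 85 min = 13:08.
Security screening starts at 13:08 + 40 min = 13:48.
That matches the stated 13:48, so the schedule is consistent.

Yes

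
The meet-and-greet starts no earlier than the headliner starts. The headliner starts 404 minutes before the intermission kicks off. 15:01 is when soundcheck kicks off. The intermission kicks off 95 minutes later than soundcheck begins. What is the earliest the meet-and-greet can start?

09:52

The intermission starts at 15:01 + 95 min = 16:36.
The headliner starts at 16:36 − 404 min = 09:52.
The meet-and-greet is bounded by the headliner, so the earliest it can start is 09:52.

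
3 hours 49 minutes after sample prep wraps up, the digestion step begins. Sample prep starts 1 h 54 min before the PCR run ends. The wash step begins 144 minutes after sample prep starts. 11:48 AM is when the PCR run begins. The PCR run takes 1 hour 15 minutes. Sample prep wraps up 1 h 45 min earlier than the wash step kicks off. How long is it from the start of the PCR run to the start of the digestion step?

The PCR run ends at 11:48 AM + 75 min = 1:03 PM.
Sample prep starts at 1:03 PM − 114 min = 11:09 AM.
The wash step starts at 11:09 AM + 144 min = 1:33 PM.
Sample prep ends at 1:33 PM − 105 min = 11:48 AM.
The digestion step starts at 11:48 AM + 229 min = 3:37 PM.
From 11:48 AM to 3:37 PM is 3 h 49 min.

3 h 49 min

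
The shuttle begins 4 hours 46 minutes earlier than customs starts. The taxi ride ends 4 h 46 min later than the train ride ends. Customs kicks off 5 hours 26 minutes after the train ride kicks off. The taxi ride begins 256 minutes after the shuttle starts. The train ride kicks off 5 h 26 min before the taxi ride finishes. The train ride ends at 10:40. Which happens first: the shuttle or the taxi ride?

The taxi ride ends at 10:40 + 286 min = 15:26.
The train ride starts at 15:26 − 326 min = 10:00.
Customs starts at 10:00 + 326 min = 15:26.
The shuttle starts at 15:26 − 286 min = 10:40.
The taxi ride starts at 10:40 + 256 min = 14:56.
The shuttle starts at 10:40 and the taxi ride starts at 14:56, so the shuttle is first.

the shuttle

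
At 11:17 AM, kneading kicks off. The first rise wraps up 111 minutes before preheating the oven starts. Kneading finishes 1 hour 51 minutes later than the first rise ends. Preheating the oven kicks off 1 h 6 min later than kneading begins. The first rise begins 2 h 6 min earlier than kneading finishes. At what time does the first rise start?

10:17 AM

Preheating the oven starts at 11:17 AM + 66 min = 12:23 PM.
The first rise ends at 12:23 PM − 111 min = 10:32 AM.
Kneading ends at 10:32 AM + 111 min = 12:23 PM.
The first rise starts at 12:23 PM − 126 min = 10:17 AM.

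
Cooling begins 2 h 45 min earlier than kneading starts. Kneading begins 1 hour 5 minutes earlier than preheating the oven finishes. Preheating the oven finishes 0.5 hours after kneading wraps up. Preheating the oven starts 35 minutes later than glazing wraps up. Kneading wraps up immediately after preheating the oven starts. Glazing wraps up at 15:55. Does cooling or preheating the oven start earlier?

cooling

Preheating the oven starts at 15:55 + 35 min = 16:30.
So kneading ends at 16:30.
Preheating the oven ends at 16:30 + 30 min = 17:00.
Kneading starts at 17:00 − 65 min = 15:55.
Cooling starts at 15:55 − 165 min = 13:10.
Cooling starts at 13:10 and preheating the oven starts at 16:30, so cooling is first.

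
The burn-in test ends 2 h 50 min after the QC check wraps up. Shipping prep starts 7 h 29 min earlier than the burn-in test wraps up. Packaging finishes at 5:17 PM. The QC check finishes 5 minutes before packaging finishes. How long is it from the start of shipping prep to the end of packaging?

The QC check ends at 5:17 PM − 5 min = 5:12 PM.
The burn-in test ends at 5:12 PM + 170 min = 8:02 PM.
Shipping prep starts at 8:02 PM − 449 min = 12:33 PM.
From 12:33 PM to 5:17 PM is 4 hours 44 minutes.

4 hours 44 minutes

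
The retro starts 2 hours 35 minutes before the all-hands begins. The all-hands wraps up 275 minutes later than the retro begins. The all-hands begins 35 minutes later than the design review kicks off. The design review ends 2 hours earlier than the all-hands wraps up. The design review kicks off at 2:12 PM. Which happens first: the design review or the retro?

The all-hands starts at 2:12 PM + 35 min = 2:47 PM.
The retro starts at 2:47 PM − 155 min = 12:12 PM.
The design review starts at 2:12 PM and the retro starts at 12:12 PM, so the retro is first.

the retro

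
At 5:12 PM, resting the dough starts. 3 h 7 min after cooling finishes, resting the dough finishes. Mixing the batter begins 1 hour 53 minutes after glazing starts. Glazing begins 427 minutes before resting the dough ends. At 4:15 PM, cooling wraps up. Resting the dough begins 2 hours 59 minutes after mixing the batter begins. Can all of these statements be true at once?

Resting the dough ends at 4:15 PM + 187 min = 7:22 PM.
Glazing starts at 7:22 PM − 427 min = 12:15 PM.
Mixing the batter starts at 12:15 PM + 113 min = 2:08 PM.
Resting the dough starts at 2:08 PM + 179 min = 5:07 PM.
But resting the dough is also said to start at 5:12 PM — a 5-minute conflict.

No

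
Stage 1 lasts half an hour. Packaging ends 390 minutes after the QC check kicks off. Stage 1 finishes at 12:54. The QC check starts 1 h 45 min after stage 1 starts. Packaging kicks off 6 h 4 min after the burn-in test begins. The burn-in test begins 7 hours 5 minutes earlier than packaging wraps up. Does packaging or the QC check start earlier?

the QC check

Stage 1 starts at 12:54 − 30 min = 12:24.
The QC check starts at 12:24 + 105 min = 14:09.
Packaging ends at 14:09 + 390 min = 20:39.
The burn-in test starts at 20:39 − 425 min = 13:34.
Packaging starts at 13:34 + 364 min = 19:38.
Packaging starts at 19:38 and the QC check starts at 14:09, so the QC check is first.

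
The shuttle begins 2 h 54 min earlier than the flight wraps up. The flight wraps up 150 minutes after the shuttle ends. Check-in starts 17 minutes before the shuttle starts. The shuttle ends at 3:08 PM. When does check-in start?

2:27 PM

The flight ends at 3:08 PM + 150 min = 5:38 PM.
The shuttle starts at 5:38 PM − 174 min = 2:44 PM.
Check-in starts at 2:44 PM − 17 min = 2:27 PM.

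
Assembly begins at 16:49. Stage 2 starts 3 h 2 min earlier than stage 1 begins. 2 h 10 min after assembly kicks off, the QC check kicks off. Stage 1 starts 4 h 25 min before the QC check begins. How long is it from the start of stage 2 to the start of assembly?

5 h 17 min

The QC check starts at 16:49 + 130 min = 18:59.
Stage 1 starts at 18:59 − 265 min = 14:34.
Stage 2 starts at 14:34 − 182 min = 11:32.
From 11:32 to 16:49 is 5 h 17 min.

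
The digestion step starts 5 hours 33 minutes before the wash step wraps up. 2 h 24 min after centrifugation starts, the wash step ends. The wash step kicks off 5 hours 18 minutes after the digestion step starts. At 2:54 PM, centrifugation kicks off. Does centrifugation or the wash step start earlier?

centrifugation

The wash step ends at 2:54 PM + 144 min = 5:18 PM.
The digestion step starts at 5:18 PM − 333 min = 11:45 AM.
The wash step starts at 11:45 AM + 318 min = 5:03 PM.
Centrifugation starts at 2:54 PM and the wash step starts at 5:03 PM, so centrifugation is first.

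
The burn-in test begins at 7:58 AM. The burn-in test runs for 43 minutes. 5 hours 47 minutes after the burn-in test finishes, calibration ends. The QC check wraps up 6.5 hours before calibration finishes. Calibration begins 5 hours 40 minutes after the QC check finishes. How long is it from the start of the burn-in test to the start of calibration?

The burn-in test ends at 7:58 AM + 43 min = 8:41 AM.
Calibration ends at 8:41 AM + 347 min = 2:28 PM.
The QC check ends at 2:28 PM − 390 min = 7:58 AM.
Calibration starts at 7:58 AM + 340 min = 1:38 PM.
From 7:58 AM to 1:38 PM is 340 minutes.

340 minutes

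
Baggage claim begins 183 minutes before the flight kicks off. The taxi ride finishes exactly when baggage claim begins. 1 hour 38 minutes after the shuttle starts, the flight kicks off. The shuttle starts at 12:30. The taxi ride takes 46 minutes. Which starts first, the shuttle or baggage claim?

The flight starts at 12:30 + 98 min = 14:08.
Baggage claim starts at 14:08 − 183 min = 11:05.
The shuttle starts at 12:30 and baggage claim starts at 11:05, so baggage claim is first.

baggage claim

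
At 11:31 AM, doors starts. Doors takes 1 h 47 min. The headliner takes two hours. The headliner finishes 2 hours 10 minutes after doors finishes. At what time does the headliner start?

Doors ends at 11:31 AM + 107 min = 1:18 PM.
The headliner ends at 1:18 PM + 130 min = 3:28 PM.
The headliner starts at 3:28 PM − 120 min = 1:28 PM.

1:28 PM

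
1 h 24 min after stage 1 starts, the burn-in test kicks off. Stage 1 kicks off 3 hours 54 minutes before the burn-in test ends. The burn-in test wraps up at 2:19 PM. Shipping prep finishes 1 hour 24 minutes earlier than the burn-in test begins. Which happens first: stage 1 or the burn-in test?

Stage 1 starts at 2:19 PM − 234 min = 10:25 AM.
The burn-in test starts at 10:25 AM + 84 min = 11:49 AM.
Stage 1 starts at 10:25 AM and the burn-in test starts at 11:49 AM, so stage 1 is first.

stage 1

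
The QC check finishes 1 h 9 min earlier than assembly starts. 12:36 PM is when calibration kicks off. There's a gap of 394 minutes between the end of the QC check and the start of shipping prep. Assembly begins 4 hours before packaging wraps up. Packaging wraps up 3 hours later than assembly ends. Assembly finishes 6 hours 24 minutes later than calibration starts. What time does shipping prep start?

11:25 PM

Assembly ends at 12:36 PM + 384 min = 7:00 PM.
Packaging ends at 7:00 PM + 180 min = 10:00 PM.
Assembly starts at 10:00 PM − 240 min = 6:00 PM.
The QC check ends at 6:00 PM − 69 min = 4:51 PM.
Shipping prep starts at 4:51 PM + 394 min = 11:25 PM.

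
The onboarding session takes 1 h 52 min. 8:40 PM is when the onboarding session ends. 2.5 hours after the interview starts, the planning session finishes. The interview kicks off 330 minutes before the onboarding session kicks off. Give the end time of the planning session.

The onboarding session starts at 8:40 PM − 112 min = 6:48 PM.
The interview starts at 6:48 PM − 330 min = 1:18 PM.
The planning session ends at 1:18 PM + 150 min = 3:48 PM.

3:48 PM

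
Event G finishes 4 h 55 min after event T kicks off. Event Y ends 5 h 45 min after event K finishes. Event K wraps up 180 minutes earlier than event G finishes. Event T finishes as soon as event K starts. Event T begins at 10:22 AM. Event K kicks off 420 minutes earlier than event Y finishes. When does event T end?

Event G ends at 10:22 AM + 295 min = 3:17 PM.
Event K ends at 3:17 PM − 180 min = 12:17 PM.
Event Y ends at 12:17 PM + 345 min = 6:02 PM.
Event K starts at 6:02 PM − 420 min = 11:02 AM.
So event T ends at 11:02 AM.

11:02 AM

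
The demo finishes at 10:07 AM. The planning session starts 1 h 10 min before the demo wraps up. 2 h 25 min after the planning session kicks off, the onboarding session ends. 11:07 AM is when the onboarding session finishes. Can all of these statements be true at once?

No

The planning session starts at 10:07 AM − 70 min = 8:57 AM.
The onboarding session ends at 8:57 AM + 145 min = 11:22 AM.
But the onboarding session is also said to end at 11:07 AM — a 15-minute conflict.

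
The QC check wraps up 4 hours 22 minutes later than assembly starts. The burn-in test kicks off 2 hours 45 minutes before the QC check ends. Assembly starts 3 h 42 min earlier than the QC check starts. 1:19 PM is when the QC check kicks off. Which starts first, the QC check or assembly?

Assembly starts at 1:19 PM − 222 min = 9:37 AM.
The QC check starts at 1:19 PM and assembly starts at 9:37 AM, so assembly is first.

assembly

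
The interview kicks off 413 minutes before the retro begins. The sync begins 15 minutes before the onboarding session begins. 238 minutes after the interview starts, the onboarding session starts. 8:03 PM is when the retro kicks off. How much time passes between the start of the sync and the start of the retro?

The interview starts at 8:03 PM − 413 min = 1:10 PM.
The onboarding session starts at 1:10 PM + 238 min = 5:08 PM.
The sync starts at 5:08 PM − 15 min = 4:53 PM.
From 4:53 PM to 8:03 PM is 190 minutes.

190 minutes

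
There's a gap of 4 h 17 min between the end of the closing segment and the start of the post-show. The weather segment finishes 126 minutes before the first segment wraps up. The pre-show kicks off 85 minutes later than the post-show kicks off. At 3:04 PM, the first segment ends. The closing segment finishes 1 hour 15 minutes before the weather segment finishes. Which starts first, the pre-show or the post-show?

The weather segment ends at 3:04 PM − 126 min = 12:58 PM.
The closing segment ends at 12:58 PM − 75 min = 11:43 AM.
The post-show starts at 11:43 AM + 257 min = 4:00 PM.
The pre-show starts at 4:00 PM + 85 min = 5:25 PM.
The pre-show starts at 5:25 PM and the post-show starts at 4:00 PM, so the post-show is first.

the post-show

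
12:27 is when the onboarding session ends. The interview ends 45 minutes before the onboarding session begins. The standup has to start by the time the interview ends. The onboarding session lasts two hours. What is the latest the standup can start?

09:42

The onboarding session starts at 12:27 − 120 min = 10:27.
The interview ends at 10:27 − 45 min = 09:42.
The standup is bounded by the interview, so the latest it can start is 09:42.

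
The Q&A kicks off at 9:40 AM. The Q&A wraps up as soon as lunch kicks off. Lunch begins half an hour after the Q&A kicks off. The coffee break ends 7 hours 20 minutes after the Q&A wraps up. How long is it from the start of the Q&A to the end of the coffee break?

470 minutes

Lunch starts at 9:40 AM + 30 min = 10:10 AM.
So the Q&A ends at 10:10 AM.
The coffee break ends at 10:10 AM + 440 min = 5:30 PM.
From 9:40 AM to 5:30 PM is 470 minutes.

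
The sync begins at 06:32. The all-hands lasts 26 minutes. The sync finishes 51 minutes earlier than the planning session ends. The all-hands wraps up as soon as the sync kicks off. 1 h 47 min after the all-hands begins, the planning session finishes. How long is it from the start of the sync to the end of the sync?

The all-hands ends at 06:32.
The all-hands starts at 06:32 − 26 min = 06:06.
The planning session ends at 06:06 + 107 min = 07:53.
The sync ends at 07:53 − 51 min = 07:02.
From 06:32 to 07:02 is half an hour.

half an hour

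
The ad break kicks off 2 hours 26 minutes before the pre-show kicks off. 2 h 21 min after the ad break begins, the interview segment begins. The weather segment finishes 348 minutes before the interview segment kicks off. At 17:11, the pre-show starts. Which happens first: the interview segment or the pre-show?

The ad break starts at 17:11 − 146 min = 14:45.
The interview segment starts at 14:45 + 141 min = 17:06.
The interview segment starts at 17:06 and the pre-show starts at 17:11, so the interview segment is first.

the interview segment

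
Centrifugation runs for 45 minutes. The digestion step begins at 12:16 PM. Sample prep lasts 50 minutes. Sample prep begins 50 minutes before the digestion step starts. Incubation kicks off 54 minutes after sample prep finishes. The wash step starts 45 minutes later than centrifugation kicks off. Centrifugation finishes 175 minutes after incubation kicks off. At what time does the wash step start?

Sample prep starts at 12:16 PM − 50 min = 11:26 AM.
Sample prep ends at 11:26 AM + 50 min = 12:16 PM.
Incubation starts at 12:16 PM + 54 min = 1:10 PM.
Centrifugation ends at 1:10 PM + 175 min = 4:05 PM.
Centrifugation starts at 4:05 PM − 45 min = 3:20 PM.
The wash step starts at 3:20 PM + 45 min = 4:05 PM.

4:05 PM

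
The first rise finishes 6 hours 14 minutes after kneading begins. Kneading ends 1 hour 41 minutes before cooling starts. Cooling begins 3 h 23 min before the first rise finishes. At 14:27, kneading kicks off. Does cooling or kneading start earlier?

The first rise ends at 14:27 + 374 min = 20:41.
Cooling starts at 20:41 − 203 min = 17:18.
Cooling starts at 17:18 and kneading starts at 14:27, so kneading is first.

kneading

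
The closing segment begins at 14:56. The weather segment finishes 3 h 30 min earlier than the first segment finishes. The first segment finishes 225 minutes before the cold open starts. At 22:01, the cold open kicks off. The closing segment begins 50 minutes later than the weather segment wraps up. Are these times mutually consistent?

No

The first segment ends at 22:01 − 225 min = 18:16.
The weather segment ends at 18:16 − 210 min = 14:46.
The closing segment starts at 14:46 + 50 min = 15:36.
But the closing segment is also said to start at 14:56 — a 40-minute conflict.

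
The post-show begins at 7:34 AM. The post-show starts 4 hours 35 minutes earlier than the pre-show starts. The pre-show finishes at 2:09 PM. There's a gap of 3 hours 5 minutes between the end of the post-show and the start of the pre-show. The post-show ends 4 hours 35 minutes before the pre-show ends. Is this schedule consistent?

The post-show ends at 2:09 PM − 275 min = 9:34 AM.
The pre-show starts at 9:34 AM + 185 min = 12:39 PM.
The post-show starts at 12:39 PM − 275 min = 8:04 AM.
But the post-show is also said to start at 7:34 AM — a 30-minute conflict.

No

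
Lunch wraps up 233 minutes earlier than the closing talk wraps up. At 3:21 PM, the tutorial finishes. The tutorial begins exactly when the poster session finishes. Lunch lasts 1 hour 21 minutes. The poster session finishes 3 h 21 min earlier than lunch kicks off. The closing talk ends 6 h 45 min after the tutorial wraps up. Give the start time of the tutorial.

1:31 PM

The closing talk ends at 3:21 PM + 405 min = 10:06 PM.
Lunch ends at 10:06 PM − 233 min = 6:13 PM.
Lunch starts at 6:13 PM − 81 min = 4:52 PM.
The poster session ends at 4:52 PM − 201 min = 1:31 PM.
So the tutorial starts at 1:31 PM.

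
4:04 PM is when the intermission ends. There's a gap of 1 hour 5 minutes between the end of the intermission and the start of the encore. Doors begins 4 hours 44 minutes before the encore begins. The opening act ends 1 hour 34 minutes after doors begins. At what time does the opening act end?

The encore starts at 4:04 PM + 65 min = 5:09 PM.
Doors starts at 5:09 PM − 284 min = 12:25 PM.
The opening act ends at 12:25 PM + 94 min = 1:59 PM.

1:59 PM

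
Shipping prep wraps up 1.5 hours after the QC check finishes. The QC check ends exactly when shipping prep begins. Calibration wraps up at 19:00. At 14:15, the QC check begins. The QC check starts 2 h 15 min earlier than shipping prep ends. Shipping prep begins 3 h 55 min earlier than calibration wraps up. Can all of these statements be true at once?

Shipping prep starts at 19:00 − 235 min = 15:05.
So the QC check ends at 15:05.
Shipping prep ends at 15:05 + 90 min = 16:35.
The QC check starts at 16:35 − 135 min = 14:20.
But the QC check is also said to start at 14:15 — a 5-minute conflict.

No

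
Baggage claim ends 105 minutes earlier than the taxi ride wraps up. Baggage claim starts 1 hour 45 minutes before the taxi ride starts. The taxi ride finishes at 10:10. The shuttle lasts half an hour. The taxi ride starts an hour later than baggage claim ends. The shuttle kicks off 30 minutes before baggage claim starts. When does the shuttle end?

Baggage claim ends at 10:10 − 105 min = 08:25.
The taxi ride starts at 08:25 + 60 min = 09:25.
Baggage claim starts at 09:25 − 105 min = 07:40.
The shuttle starts at 07:40 − 30 min = 07:10.
The shuttle ends at 07:10 + 30 min = 07:40.

07:40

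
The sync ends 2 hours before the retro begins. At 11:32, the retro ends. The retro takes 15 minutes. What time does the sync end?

The retro starts at 11:32 − 15 min = 11:17.
The sync ends at 11:17 − 120 min = 09:17.

09:17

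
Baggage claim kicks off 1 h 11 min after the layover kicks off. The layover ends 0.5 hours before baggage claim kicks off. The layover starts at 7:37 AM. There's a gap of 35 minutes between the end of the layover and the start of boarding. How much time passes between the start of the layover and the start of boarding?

Baggage claim starts at 7:37 AM + 71 min = 8:48 AM.
The layover ends at 8:48 AM − 30 min = 8:18 AM.
Boarding starts at 8:18 AM + 35 min = 8:53 AM.
From 7:37 AM to 8:53 AM is 76 minutes.

76 minutes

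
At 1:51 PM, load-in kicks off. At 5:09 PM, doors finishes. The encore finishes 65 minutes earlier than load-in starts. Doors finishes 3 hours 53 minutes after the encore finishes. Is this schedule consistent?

No

The encore ends at 1:51 PM − 65 min = 12:46 PM.
Doors ends at 12:46 PM + 233 min = 4:39 PM.
But doors is also said to end at 5:09 PM — a 30-minute conflict.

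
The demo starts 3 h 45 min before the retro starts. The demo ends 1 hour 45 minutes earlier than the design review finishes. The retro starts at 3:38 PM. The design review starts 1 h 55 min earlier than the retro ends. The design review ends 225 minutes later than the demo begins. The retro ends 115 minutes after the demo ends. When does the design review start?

1:53 PM

The demo starts at 3:38 PM − 225 min = 11:53 AM.
The design review ends at 11:53 AM + 225 min = 3:38 PM.
The demo ends at 3:38 PM − 105 min = 1:53 PM.
The retro ends at 1:53 PM + 115 min = 3:48 PM.
The design review starts at 3:48 PM − 115 min = 1:53 PM.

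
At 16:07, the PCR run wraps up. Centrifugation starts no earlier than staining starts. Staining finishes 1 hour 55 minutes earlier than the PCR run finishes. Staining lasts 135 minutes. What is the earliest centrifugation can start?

11:57

Staining ends at 16:07 − 115 min = 14:12.
Staining starts at 14:12 − 135 min = 11:57.
Centrifugation is bounded by staining, so the earliest it can start is 11:57.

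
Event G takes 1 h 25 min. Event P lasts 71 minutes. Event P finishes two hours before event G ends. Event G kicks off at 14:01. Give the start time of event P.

12:15

Event G ends at 14:01 + 85 min = 15:26.
Event P ends at 15:26 − 120 min = 13:26.
Event P starts at 13:26 − 71 min = 12:15.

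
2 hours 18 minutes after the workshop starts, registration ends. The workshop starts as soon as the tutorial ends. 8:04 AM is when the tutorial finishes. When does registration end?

The workshop starts at 8:04 AM.
Registration ends at 8:04 AM + 138 min = 10:22 AM.

10:22 AM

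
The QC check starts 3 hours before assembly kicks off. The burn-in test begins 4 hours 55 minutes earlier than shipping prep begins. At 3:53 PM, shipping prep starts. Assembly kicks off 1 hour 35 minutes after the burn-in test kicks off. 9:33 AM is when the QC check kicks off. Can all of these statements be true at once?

Yes

The burn-in test starts at 3:53 PM − 295 min = 10:58 AM.
Assembly starts at 10:58 AM + 95 min = 12:33 PM.
The QC check starts at 12:33 PM − 180 min = 9:33 AM.
That matches the stated 9:33 AM, so the schedule is consistent.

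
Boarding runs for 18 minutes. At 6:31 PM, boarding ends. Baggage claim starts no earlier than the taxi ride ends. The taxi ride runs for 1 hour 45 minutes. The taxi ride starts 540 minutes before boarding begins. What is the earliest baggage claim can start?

Boarding starts at 6:31 PM − 18 min = 6:13 PM.
The taxi ride starts at 6:13 PM − 540 min = 9:13 AM.
The taxi ride ends at 9:13 AM + 105 min = 10:58 AM.
Baggage claim is bounded by the taxi ride, so the earliest it can start is 10:58 AM.

10:58 AM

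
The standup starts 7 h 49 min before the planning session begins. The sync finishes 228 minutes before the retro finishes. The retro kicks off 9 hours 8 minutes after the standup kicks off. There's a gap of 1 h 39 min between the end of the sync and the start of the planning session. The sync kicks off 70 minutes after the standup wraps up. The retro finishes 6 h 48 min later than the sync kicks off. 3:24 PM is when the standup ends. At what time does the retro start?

The sync starts at 3:24 PM + 70 min = 4:34 PM.
The retro ends at 4:34 PM + 408 min = 11:22 PM.
The sync ends at 11:22 PM − 228 min = 7:34 PM.
The planning session starts at 7:34 PM + 99 min = 9:13 PM.
The standup starts at 9:13 PM − 469 min = 1:24 PM.
The retro starts at 1:24 PM + 548 min = 10:32 PM.

10:32 PM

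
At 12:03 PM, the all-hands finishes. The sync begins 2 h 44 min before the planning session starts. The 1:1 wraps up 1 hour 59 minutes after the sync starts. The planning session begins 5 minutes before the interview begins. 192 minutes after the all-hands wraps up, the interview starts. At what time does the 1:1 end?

The interview starts at 12:03 PM + 192 min = 3:15 PM.
The planning session starts at 3:15 PM − 5 min = 3:10 PM.
The sync starts at 3:10 PM − 164 min = 12:26 PM.
The 1:1 ends at 12:26 PM + 119 min = 2:25 PM.

2:25 PM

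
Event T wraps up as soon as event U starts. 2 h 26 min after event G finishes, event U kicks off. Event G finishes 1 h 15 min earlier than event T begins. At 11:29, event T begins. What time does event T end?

12:40

Event G ends at 11:29 − 75 min = 10:14.
Event U starts at 10:14 + 146 min = 12:40.
So event T ends at 12:40.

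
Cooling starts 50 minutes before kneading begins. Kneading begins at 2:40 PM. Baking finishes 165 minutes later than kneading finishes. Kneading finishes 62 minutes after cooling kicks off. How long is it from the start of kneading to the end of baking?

2 h 57 min

Cooling starts at 2:40 PM − 50 min = 1:50 PM.
Kneading ends at 1:50 PM + 62 min = 2:52 PM.
Baking ends at 2:52 PM + 165 min = 5:37 PM.
From 2:40 PM to 5:37 PM is 2 h 57 min.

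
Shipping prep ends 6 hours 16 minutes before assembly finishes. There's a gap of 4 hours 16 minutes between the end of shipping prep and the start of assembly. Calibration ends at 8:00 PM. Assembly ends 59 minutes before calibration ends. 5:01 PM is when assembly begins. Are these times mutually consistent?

Assembly ends at 8:00 PM − 59 min = 7:01 PM.
Shipping prep ends at 7:01 PM − 376 min = 12:45 PM.
Assembly starts at 12:45 PM + 256 min = 5:01 PM.
That matches the stated 5:01 PM, so the schedule is consistent.

Yes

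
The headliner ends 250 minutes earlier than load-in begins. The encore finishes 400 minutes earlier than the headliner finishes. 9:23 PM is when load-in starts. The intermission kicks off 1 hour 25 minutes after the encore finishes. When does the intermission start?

The headliner ends at 9:23 PM − 250 min = 5:13 PM.
The encore ends at 5:13 PM − 400 min = 10:33 AM.
The intermission starts at 10:33 AM + 85 min = 11:58 AM.

11:58 AM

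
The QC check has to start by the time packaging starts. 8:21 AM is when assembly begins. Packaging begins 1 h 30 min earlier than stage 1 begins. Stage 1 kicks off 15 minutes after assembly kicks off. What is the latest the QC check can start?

7:06 AM

Stage 1 starts at 8:21 AM + 15 min = 8:36 AM.
Packaging starts at 8:36 AM − 90 min = 7:06 AM.
The QC check is bounded by packaging, so the latest it can start is 7:06 AM.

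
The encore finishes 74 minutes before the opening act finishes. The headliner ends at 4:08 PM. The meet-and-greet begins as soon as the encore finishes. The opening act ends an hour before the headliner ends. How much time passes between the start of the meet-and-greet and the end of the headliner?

The opening act ends at 4:08 PM − 60 min = 3:08 PM.
The encore ends at 3:08 PM − 74 min = 1:54 PM.
So the meet-and-greet starts at 1:54 PM.
From 1:54 PM to 4:08 PM is 134 minutes.

134 minutes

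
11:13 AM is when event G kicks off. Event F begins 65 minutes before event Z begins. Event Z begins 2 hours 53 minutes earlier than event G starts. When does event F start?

7:15 AM

Event Z starts at 11:13 AM − 173 min = 8:20 AM.
Event F starts at 8:20 AM − 65 min = 7:15 AM.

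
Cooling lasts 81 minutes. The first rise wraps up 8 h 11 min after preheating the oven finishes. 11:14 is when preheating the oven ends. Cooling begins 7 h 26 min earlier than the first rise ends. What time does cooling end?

13:20

The first rise ends at 11:14 + 491 min = 19:25.
Cooling starts at 19:25 − 446 min = 11:59.
Cooling ends at 11:59 + 81 min = 13:20.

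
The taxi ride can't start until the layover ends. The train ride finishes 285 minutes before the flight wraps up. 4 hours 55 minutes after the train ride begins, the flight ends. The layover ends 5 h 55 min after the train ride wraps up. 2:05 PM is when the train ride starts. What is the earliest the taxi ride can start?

The flight ends at 2:05 PM + 295 min = 7:00 PM.
The train ride ends at 7:00 PM − 285 min = 2:15 PM.
The layover ends at 2:15 PM + 355 min = 8:10 PM.
The taxi ride is bounded by the layover, so the earliest it can start is 8:10 PM.

8:10 PM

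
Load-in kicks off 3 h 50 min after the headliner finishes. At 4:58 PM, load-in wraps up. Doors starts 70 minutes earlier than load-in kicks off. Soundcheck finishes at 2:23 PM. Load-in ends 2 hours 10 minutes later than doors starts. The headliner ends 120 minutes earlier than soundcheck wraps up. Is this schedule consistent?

The headliner ends at 2:23 PM − 120 min = 12:23 PM.
Load-in starts at 12:23 PM + 230 min = 4:13 PM.
Doors starts at 4:13 PM − 70 min = 3:03 PM.
Load-in ends at 3:03 PM + 130 min = 5:13 PM.
But load-in is also said to end at 4:58 PM — a 15-minute conflict.

No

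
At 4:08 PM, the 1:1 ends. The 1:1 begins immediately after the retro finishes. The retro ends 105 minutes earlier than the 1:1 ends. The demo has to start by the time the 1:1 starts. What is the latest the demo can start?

The retro ends at 4:08 PM − 105 min = 2:23 PM.
So the 1:1 starts at 2:23 PM.
The demo is bounded by the 1:1, so the latest it can start is 2:23 PM.

2:23 PM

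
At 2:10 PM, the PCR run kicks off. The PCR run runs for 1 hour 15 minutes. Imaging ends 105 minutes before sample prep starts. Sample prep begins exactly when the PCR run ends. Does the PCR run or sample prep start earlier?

The PCR run ends at 2:10 PM + 75 min = 3:25 PM.
So sample prep starts at 3:25 PM.
The PCR run starts at 2:10 PM and sample prep starts at 3:25 PM, so the PCR run is first.

the PCR run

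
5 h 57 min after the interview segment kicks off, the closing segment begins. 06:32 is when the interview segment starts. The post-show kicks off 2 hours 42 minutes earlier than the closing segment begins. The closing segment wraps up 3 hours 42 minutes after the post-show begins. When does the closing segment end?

13:29

The closing segment starts at 06:32 + 357 min = 12:29.
The post-show starts at 12:29 − 162 min = 09:47.
The closing segment ends at 09:47 + 222 min = 13:29.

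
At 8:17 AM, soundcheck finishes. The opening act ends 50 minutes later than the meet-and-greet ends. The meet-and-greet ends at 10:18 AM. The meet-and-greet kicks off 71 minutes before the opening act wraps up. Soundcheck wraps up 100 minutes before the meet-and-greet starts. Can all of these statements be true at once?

The opening act ends at 10:18 AM + 50 min = 11:08 AM.
The meet-and-greet starts at 11:08 AM − 71 min = 9:57 AM.
Soundcheck ends at 9:57 AM − 100 min = 8:17 AM.
That matches the stated 8:17 AM, so the schedule is consistent.

Yes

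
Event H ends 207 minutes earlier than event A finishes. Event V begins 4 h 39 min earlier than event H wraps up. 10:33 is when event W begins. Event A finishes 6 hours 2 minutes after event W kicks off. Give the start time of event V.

Event A ends at 10:33 + 362 min = 16:35.
Event H ends at 16:35 − 207 min = 13:08.
Event V starts at 13:08 − 279 min = 08:29.

08:29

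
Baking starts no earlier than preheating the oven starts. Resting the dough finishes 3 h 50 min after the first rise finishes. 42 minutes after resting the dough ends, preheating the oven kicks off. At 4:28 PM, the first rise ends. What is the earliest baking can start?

Resting the dough ends at 4:28 PM + 230 min = 8:18 PM.
Preheating the oven starts at 8:18 PM + 42 min = 9:00 PM.
Baking is bounded by preheating the oven, so the earliest it can start is 9:00 PM.

9:00 PM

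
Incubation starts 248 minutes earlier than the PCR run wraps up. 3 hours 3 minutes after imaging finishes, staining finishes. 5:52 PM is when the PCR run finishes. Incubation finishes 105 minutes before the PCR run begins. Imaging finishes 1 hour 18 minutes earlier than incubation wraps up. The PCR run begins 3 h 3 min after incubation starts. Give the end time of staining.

4:47 PM

Incubation starts at 5:52 PM − 248 min = 1:44 PM.
The PCR run starts at 1:44 PM + 183 min = 4:47 PM.
Incubation ends at 4:47 PM − 105 min = 3:02 PM.
Imaging ends at 3:02 PM − 78 min = 1:44 PM.
Staining ends at 1:44 PM + 183 min = 4:47 PM.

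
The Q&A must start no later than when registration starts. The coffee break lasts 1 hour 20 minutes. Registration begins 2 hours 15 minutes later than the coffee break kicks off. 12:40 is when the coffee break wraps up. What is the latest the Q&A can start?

13:35

The coffee break starts at 12:40 − 80 min = 11:20.
Registration starts at 11:20 + 135 min = 13:35.
The Q&A is bounded by registration, so the latest it can start is 13:35.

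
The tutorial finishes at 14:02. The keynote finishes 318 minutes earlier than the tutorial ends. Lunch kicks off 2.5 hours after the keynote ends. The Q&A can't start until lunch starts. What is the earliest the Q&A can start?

11:14

The keynote ends at 14:02 − 318 min = 08:44.
Lunch starts at 08:44 + 150 min = 11:14.
The Q&A is bounded by lunch, so the earliest it can start is 11:14.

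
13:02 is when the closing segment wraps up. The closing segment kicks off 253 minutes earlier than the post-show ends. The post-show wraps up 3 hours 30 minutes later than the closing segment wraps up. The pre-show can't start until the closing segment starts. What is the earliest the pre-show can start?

The post-show ends at 13:02 + 210 min = 16:32.
The closing segment starts at 16:32 − 253 min = 12:19.
The pre-show is bounded by the closing segment, so the earliest it can start is 12:19.

12:19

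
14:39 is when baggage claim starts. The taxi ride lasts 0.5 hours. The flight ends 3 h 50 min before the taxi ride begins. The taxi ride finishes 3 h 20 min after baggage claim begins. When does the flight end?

13:39

The taxi ride ends at 14:39 + 200 min = 17:59.
The taxi ride starts at 17:59 − 30 min = 17:29.
The flight ends at 17:29 − 230 min = 13:39.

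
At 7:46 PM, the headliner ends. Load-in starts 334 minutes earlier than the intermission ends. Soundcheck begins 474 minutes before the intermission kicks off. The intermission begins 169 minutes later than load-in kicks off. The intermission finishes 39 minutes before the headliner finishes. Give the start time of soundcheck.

8:28 AM

The intermission ends at 7:46 PM − 39 min = 7:07 PM.
Load-in starts at 7:07 PM − 334 min = 1:33 PM.
The intermission starts at 1:33 PM + 169 min = 4:22 PM.
Soundcheck starts at 4:22 PM − 474 min = 8:28 AM.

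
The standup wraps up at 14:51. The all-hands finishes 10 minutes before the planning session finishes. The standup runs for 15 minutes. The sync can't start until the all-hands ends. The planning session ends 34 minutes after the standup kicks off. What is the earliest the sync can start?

The standup starts at 14:51 − 15 min = 14:36.
The planning session ends at 14:36 + 34 min = 15:10.
The all-hands ends at 15:10 − 10 min = 15:00.
The sync is bounded by the all-hands, so the earliest it can start is 15:00.

15:00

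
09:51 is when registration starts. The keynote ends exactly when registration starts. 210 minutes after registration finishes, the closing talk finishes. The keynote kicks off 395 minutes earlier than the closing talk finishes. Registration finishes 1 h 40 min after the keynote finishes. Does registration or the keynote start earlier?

The keynote ends at 09:51.
Registration ends at 09:51 + 100 min = 11:31.
The closing talk ends at 11:31 + 210 min = 15:01.
The keynote starts at 15:01 − 395 min = 08:26.
Registration starts at 09:51 and the keynote starts at 08:26, so the keynote is first.

the keynote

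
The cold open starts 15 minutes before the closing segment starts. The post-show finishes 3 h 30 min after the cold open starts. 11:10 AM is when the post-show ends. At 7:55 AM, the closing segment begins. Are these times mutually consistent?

The cold open starts at 7:55 AM − 15 min = 7:40 AM.
The post-show ends at 7:40 AM + 210 min = 11:10 AM.
That matches the stated 11:10 AM, so the schedule is consistent.

Yes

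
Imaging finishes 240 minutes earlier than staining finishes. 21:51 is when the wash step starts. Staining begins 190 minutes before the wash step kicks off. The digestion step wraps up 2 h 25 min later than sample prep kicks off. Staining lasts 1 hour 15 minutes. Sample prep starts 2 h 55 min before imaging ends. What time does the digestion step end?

Staining starts at 21:51 − 190 min = 18:41.
Staining ends at 18:41 + 75 min = 19:56.
Imaging ends at 19:56 − 240 min = 15:56.
Sample prep starts at 15:56 − 175 min = 13:01.
The digestion step ends at 13:01 + 145 min = 15:26.

15:26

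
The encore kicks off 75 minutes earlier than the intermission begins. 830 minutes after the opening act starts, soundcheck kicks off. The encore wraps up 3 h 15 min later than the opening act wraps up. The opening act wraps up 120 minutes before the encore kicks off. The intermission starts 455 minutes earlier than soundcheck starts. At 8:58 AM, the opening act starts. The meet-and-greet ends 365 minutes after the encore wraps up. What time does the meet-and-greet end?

Soundcheck starts at 8:58 AM + 830 min = 10:48 PM.
The intermission starts at 10:48 PM − 455 min = 3:13 PM.
The encore starts at 3:13 PM − 75 min = 1:58 PM.
The opening act ends at 1:58 PM − 120 min = 11:58 AM.
The encore ends at 11:58 AM + 195 min = 3:13 PM.
The meet-and-greet ends at 3:13 PM + 365 min = 9:18 PM.

9:18 PM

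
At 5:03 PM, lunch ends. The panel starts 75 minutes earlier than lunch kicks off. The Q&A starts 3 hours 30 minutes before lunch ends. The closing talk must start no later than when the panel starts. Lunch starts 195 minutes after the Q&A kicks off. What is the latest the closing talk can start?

The Q&A starts at 5:03 PM − 210 min = 1:33 PM.
Lunch starts at 1:33 PM + 195 min = 4:48 PM.
The panel starts at 4:48 PM − 75 min = 3:33 PM.
The closing talk is bounded by the panel, so the latest it can start is 3:33 PM.

3:33 PM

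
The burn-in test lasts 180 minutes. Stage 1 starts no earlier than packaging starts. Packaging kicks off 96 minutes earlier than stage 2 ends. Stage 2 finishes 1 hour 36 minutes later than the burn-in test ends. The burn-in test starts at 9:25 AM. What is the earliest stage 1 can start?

12:25 PM

The burn-in test ends at 9:25 AM + 180 min = 12:25 PM.
Stage 2 ends at 12:25 PM + 96 min = 2:01 PM.
Packaging starts at 2:01 PM − 96 min = 12:25 PM.
Stage 1 is bounded by packaging, so the earliest it can start is 12:25 PM.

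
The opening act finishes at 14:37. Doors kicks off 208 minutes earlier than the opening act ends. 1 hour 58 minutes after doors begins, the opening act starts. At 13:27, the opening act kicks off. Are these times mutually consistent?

No

Doors starts at 14:37 − 208 min = 11:09.
The opening act starts at 11:09 + 118 min = 13:07.
But the opening act is also said to start at 13:27 — a 20-minute conflict.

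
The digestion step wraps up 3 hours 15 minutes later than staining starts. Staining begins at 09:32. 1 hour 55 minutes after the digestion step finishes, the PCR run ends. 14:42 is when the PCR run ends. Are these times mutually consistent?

Yes

The digestion step ends at 09:32 + 195 min = 12:47.
The PCR run ends at 12:47 + 115 min = 14:42.
That matches the stated 14:42, so the schedule is consistent.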